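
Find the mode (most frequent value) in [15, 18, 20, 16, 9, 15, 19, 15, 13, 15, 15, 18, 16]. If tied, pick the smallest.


Count the frequency of each value:
  9 appears 1 time(s)
  13 appears 1 time(s)
  15 appears 5 time(s)
  16 appears 2 time(s)
  18 appears 2 time(s)
  19 appears 1 time(s)
  20 appears 1 time(s)
Maximum frequency is 5.
Only 15 reaches that frequency, so it is the mode.
Final answer: 15


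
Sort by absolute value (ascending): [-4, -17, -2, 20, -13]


Compute absolute values:
  |-4| = 4
  |-17| = 17
  |-2| = 2
  |20| = 20
  |-13| = 13
Absolute values in increasing order: 2 < 4 < 13 < 17 < 20
Listing the original numbers in that order gives the answer.
Final answer: [-2, -4, -13, -17, 20]


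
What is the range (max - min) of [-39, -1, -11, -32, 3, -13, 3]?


Maximum value: 3
Minimum value: -39
Range = 3 - (-39) = 42
Final answer: 42


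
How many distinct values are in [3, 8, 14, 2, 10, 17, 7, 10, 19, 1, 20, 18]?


List all unique values:
Distinct values: [1, 2, 3, 7, 8, 10, 14, 17, 18, 19, 20]
Count = 11
Final answer: 11


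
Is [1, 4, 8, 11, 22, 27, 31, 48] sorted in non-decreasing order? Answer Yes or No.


Check consecutive pairs:
  1 <= 4? True
  4 <= 8? True
  8 <= 11? True
  11 <= 22? True
  22 <= 27? True
  27 <= 31? True
  31 <= 48? True
Every consecutive pair is in order, so the list is non-decreasing.
Final answer: Yes


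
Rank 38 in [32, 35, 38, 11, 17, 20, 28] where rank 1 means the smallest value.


Sort ascending: [11, 17, 20, 28, 32, 35, 38]
Find 38 in the sorted list.
38 is at position 7 (1-indexed).
Final answer: 7


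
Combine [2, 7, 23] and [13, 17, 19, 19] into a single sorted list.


List A: [2, 7, 23]
List B: [13, 17, 19, 19]
Repeatedly compare the front elements and take the smaller:
  2 vs 13 -> take 2
  7 vs 13 -> take 7
  23 vs 13 -> take 13
  23 vs 17 -> take 17
  23 vs 19 -> take 19
  23 vs 19 -> take 19
  B is exhausted; append the rest of A: [23]
Final answer: [2, 7, 13, 17, 19, 19, 23]


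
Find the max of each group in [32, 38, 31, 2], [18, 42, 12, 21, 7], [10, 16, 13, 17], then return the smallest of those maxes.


Find max of each group:
  Group 1: [32, 38, 31, 2] -> max = 38
  Group 2: [18, 42, 12, 21, 7] -> max = 42
  Group 3: [10, 16, 13, 17] -> max = 17
Maxes: [38, 42, 17]
Minimum of maxes = 17
Final answer: 17


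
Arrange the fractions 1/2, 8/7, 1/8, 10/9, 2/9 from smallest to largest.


Convert to decimal for comparison:
  1/2 = 0.5
  8/7 = 1.1429
  1/8 = 0.125
  10/9 = 1.1111
  2/9 = 0.2222
Decimals in increasing order: 0.125 < 0.2222 < 0.5 < 1.1111 < 1.1429
Writing each back as its fraction gives the sorted order.
Final answer: 1/8, 2/9, 1/2, 10/9, 8/7


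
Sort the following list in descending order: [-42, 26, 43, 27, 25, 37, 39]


Original list: [-42, 26, 43, 27, 25, 37, 39]
Repeatedly take the largest remaining element:
  Remaining [-42, 26, 43, 27, 25, 37, 39] -> largest is 43
  Remaining [-42, 26, 27, 25, 37, 39] -> largest is 39
  Remaining [-42, 26, 27, 25, 37] -> largest is 37
  Remaining [-42, 26, 27, 25] -> largest is 27
  Remaining [-42, 26, 25] -> largest is 26
  Remaining [-42, 25] -> largest is 25
  Remaining [-42] -> largest is -42
Collecting the picks in order gives the descending list.
Final answer: [43, 39, 37, 27, 26, 25, -42]


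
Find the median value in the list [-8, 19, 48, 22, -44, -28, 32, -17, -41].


First, sort the list: [-44, -41, -28, -17, -8, 19, 22, 32, 48]
The list has 9 elements (odd count).
The middle index is 4 (0-based), and the element there is -8.
Final answer: -8


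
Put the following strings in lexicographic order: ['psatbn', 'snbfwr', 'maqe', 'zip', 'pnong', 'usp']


Compare strings character by character (the first differing letter decides):
  'maqe' < 'pnong' since 'm' < 'p' at position 1
  'pnong' < 'psatbn' since 'n' < 's' at position 2
  'psatbn' < 'snbfwr' since 'p' < 's' at position 1
  'snbfwr' < 'usp' since 's' < 'u' at position 1
  'usp' < 'zip' since 'u' < 'z' at position 1
Chaining these comparisons gives the alphabetical order.
Final answer: ['maqe', 'pnong', 'psatbn', 'snbfwr', 'usp', 'zip']


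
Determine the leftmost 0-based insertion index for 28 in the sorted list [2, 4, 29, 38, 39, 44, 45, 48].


List is sorted: [2, 4, 29, 38, 39, 44, 45, 48]
We need the leftmost position where 28 can be inserted, i.e. the first index whose element is >= 28 (or the end of the list if none is).
Binary search with low=0, high=8 (0-based indices):
  low=0, high=8, mid=4: a[4]=39 >= 28, so high = 4
  low=0, high=4, mid=2: a[2]=29 >= 28, so high = 2
  low=0, high=2, mid=1: a[1]=4 < 28, so low = 2
Now low = high = 2, so the insertion index is 2.
Final answer: 2


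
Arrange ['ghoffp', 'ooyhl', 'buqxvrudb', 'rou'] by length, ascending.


Compute lengths:
  'ghoffp' has length 6
  'ooyhl' has length 5
  'buqxvrudb' has length 9
  'rou' has length 3
Lengths in increasing order: 3 < 5 < 6 < 9
Listing the words in that order gives the answer.
Final answer: ['rou', 'ooyhl', 'ghoffp', 'buqxvrudb']


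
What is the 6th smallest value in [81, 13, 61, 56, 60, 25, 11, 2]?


Sort ascending: [2, 11, 13, 25, 56, 60, 61, 81]
The 6th element (1-indexed) is at index 5.
Value = 60
Final answer: 60


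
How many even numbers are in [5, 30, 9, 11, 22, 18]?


Check each element:
  5 is odd
  30 is even
  9 is odd
  11 is odd
  22 is even
  18 is even
Evens: [30, 22, 18]
Count of evens = 3
Final answer: 3


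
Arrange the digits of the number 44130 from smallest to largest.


The number 44130 has digits: 4, 4, 1, 3, 0
Sorted: 0, 1, 3, 4, 4
Joining the sorted digits gives the result.
Final answer: 01344


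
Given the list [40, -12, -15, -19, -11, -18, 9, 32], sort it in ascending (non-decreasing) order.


Original list: [40, -12, -15, -19, -11, -18, 9, 32]
Repeatedly take the smallest remaining element:
  Remaining [40, -12, -15, -19, -11, -18, 9, 32] -> smallest is -19
  Remaining [40, -12, -15, -11, -18, 9, 32] -> smallest is -18
  Remaining [40, -12, -15, -11, 9, 32] -> smallest is -15
  Remaining [40, -12, -11, 9, 32] -> smallest is -12
  Remaining [40, -11, 9, 32] -> smallest is -11
  Remaining [40, 9, 32] -> smallest is 9
  Remaining [40, 32] -> smallest is 32
  Remaining [40] -> smallest is 40
Collecting the picks in order gives the sorted list.
Final answer: [-19, -18, -15, -12, -11, 9, 32, 40]


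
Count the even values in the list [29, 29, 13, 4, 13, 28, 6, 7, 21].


Check each element:
  29 is odd
  29 is odd
  13 is odd
  4 is even
  13 is odd
  28 is even
  6 is even
  7 is odd
  21 is odd
Evens: [4, 28, 6]
Count of evens = 3
Final answer: 3


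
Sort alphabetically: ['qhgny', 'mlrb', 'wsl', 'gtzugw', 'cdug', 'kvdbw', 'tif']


Compare strings character by character (the first differing letter decides):
  'cdug' < 'gtzugw' since 'c' < 'g' at position 1
  'gtzugw' < 'kvdbw' since 'g' < 'k' at position 1
  'kvdbw' < 'mlrb' since 'k' < 'm' at position 1
  'mlrb' < 'qhgny' since 'm' < 'q' at position 1
  'qhgny' < 'tif' since 'q' < 't' at position 1
  'tif' < 'wsl' since 't' < 'w' at position 1
Chaining these comparisons gives the alphabetical order.
Final answer: ['cdug', 'gtzugw', 'kvdbw', 'mlrb', 'qhgny', 'tif', 'wsl']


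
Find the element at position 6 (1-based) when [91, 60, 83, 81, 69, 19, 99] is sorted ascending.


Sort ascending: [19, 60, 69, 81, 83, 91, 99]
The 6th element (1-indexed) is at index 5.
Value = 91
Final answer: 91


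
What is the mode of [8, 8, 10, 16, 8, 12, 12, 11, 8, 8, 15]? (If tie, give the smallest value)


Count the frequency of each value:
  8 appears 5 time(s)
  10 appears 1 time(s)
  11 appears 1 time(s)
  12 appears 2 time(s)
  15 appears 1 time(s)
  16 appears 1 time(s)
Maximum frequency is 5.
Only 8 reaches that frequency, so it is the mode.
Final answer: 8


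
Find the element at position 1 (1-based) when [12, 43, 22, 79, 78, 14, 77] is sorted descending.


Sort descending: [79, 78, 77, 43, 22, 14, 12]
The 1st element (1-indexed) is at index 0.
Value = 79
Final answer: 79


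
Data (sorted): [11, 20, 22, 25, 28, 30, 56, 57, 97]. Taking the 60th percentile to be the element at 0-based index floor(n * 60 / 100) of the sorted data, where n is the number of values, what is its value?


The dataset has n = 9 elements.
Index = floor(9 * 60 / 100) = floor(540 / 100) = floor(5.4) = 5
Counting from index 0 in the sorted data, the element at index 5 is 30.
Final answer: 30


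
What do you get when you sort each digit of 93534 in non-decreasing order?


The number 93534 has digits: 9, 3, 5, 3, 4
Sorted: 3, 3, 4, 5, 9
Joining the sorted digits gives the result.
Final answer: 33459


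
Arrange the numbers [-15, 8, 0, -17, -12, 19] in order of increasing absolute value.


Compute absolute values:
  |-15| = 15
  |8| = 8
  |0| = 0
  |-17| = 17
  |-12| = 12
  |19| = 19
Absolute values in increasing order: 0 < 8 < 12 < 15 < 17 < 19
Listing the original numbers in that order gives the answer.
Final answer: [0, 8, -12, -15, -17, 19]


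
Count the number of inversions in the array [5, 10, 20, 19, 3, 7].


For each element, count the later elements that are smaller than it:
  5 (index 0): smaller elements after it = [3] -> 1
  10 (index 1): smaller elements after it = [3, 7] -> 2
  20 (index 2): smaller elements after it = [19, 3, 7] -> 3
  19 (index 3): smaller elements after it = [3, 7] -> 2
  3 (index 4): smaller elements after it = [] -> 0
Total inversions = 1 + 2 + 3 + 2 + 0 = 8
Final answer: 8


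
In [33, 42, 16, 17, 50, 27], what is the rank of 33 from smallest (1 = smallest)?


Sort ascending: [16, 17, 27, 33, 42, 50]
Find 33 in the sorted list.
33 is at position 4 (1-indexed).
Final answer: 4


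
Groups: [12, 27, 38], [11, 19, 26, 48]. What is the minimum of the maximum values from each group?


Find max of each group:
  Group 1: [12, 27, 38] -> max = 38
  Group 2: [11, 19, 26, 48] -> max = 48
Maxes: [38, 48]
Minimum of maxes = 38
Final answer: 38


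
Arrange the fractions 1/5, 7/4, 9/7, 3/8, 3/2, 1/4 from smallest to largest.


Convert to decimal for comparison:
  1/5 = 0.2
  7/4 = 1.75
  9/7 = 1.2857
  3/8 = 0.375
  3/2 = 1.5
  1/4 = 0.25
Decimals in increasing order: 0.2 < 0.25 < 0.375 < 1.2857 < 1.5 < 1.75
Writing each back as its fraction gives the sorted order.
Final answer: 1/5, 1/4, 3/8, 9/7, 3/2, 7/4


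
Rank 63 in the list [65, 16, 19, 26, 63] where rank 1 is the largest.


Sort descending: [65, 63, 26, 19, 16]
Find 63 in the sorted list.
63 is at position 2.
Final answer: 2


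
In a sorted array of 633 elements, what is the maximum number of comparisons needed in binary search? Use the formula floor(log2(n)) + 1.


Binary search halves the search space each step.
Maximum comparisons = floor(log2(633)) + 1
log2(633) = 9.3061
floor(log2(633)) = 9, so 9 + 1 = 10
Final answer: 10


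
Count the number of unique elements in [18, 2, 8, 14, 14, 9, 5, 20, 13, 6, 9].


List all unique values:
Distinct values: [2, 5, 6, 8, 9, 13, 14, 18, 20]
Count = 9
Final answer: 9


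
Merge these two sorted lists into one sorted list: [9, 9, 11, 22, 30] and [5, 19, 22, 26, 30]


List A: [9, 9, 11, 22, 30]
List B: [5, 19, 22, 26, 30]
Repeatedly compare the front elements and take the smaller:
  9 vs 5 -> take 5
  9 vs 19 -> take 9
  9 vs 19 -> take 9
  11 vs 19 -> take 11
  22 vs 19 -> take 19
  22 vs 22 -> take 22
  30 vs 22 -> take 22
  30 vs 26 -> take 26
  30 vs 30 -> take 30
  A is exhausted; append the rest of B: [30]
Final answer: [5, 9, 9, 11, 19, 22, 22, 26, 30, 30]


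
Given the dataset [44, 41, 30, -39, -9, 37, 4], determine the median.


First, sort the list: [-39, -9, 4, 30, 37, 41, 44]
The list has 7 elements (odd count).
The middle index is 3 (0-based), and the element there is 30.
Final answer: 30


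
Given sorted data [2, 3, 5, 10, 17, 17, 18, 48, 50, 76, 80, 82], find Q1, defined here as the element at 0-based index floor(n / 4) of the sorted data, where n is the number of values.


The list has n = 12 elements.
Q1 index = floor(12 / 4) = floor(3) = 3
Counting from index 0 in the sorted data, the element at index 3 is 10.
Final answer: 10


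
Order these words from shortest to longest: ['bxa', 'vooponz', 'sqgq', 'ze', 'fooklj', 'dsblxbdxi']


Compute lengths:
  'bxa' has length 3
  'vooponz' has length 7
  'sqgq' has length 4
  'ze' has length 2
  'fooklj' has length 6
  'dsblxbdxi' has length 9
Lengths in increasing order: 2 < 3 < 4 < 6 < 7 < 9
Listing the words in that order gives the answer.
Final answer: ['ze', 'bxa', 'sqgq', 'fooklj', 'vooponz', 'dsblxbdxi']


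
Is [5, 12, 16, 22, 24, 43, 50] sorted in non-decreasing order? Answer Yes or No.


Check consecutive pairs:
  5 <= 12? True
  12 <= 16? True
  16 <= 22? True
  22 <= 24? True
  24 <= 43? True
  43 <= 50? True
Every consecutive pair is in order, so the list is non-decreasing.
Final answer: Yes


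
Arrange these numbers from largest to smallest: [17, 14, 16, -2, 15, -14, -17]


Original list: [17, 14, 16, -2, 15, -14, -17]
Repeatedly take the largest remaining element:
  Remaining [17, 14, 16, -2, 15, -14, -17] -> largest is 17
  Remaining [14, 16, -2, 15, -14, -17] -> largest is 16
  Remaining [14, -2, 15, -14, -17] -> largest is 15
  Remaining [14, -2, -14, -17] -> largest is 14
  Remaining [-2, -14, -17] -> largest is -2
  Remaining [-14, -17] -> largest is -14
  Remaining [-17] -> largest is -17
Collecting the picks in order gives the descending list.
Final answer: [17, 16, 15, 14, -2, -14, -17]


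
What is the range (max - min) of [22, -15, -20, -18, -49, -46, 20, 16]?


Maximum value: 22
Minimum value: -49
Range = 22 - (-49) = 71
Final answer: 71


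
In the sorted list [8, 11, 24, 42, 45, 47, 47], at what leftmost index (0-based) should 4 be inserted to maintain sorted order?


List is sorted: [8, 11, 24, 42, 45, 47, 47]
We need the leftmost position where 4 can be inserted, i.e. the first index whose element is >= 4 (or the end of the list if none is).
Binary search with low=0, high=7 (0-based indices):
  low=0, high=7, mid=3: a[3]=42 >= 4, so high = 3
  low=0, high=3, mid=1: a[1]=11 >= 4, so high = 1
  low=0, high=1, mid=0: a[0]=8 >= 4, so high = 0
Now low = high = 0, so the insertion index is 0.
Final answer: 0


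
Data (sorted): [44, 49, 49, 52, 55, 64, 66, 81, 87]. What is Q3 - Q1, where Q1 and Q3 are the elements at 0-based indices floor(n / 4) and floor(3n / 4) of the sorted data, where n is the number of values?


The data has n = 9 elements.
Q1 index = floor(9 / 4) = floor(2.25) = 2; Q3 index = floor(3 * 9 / 4) = floor(6.75) = 6
Q1 = element at index 2 = 49
Q3 = element at index 6 = 66
IQR = 66 - 49 = 17
Final answer: 17


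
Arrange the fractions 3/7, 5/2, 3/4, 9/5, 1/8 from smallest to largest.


Convert to decimal for comparison:
  3/7 = 0.4286
  5/2 = 2.5
  3/4 = 0.75
  9/5 = 1.8
  1/8 = 0.125
Decimals in increasing order: 0.125 < 0.4286 < 0.75 < 1.8 < 2.5
Writing each back as its fraction gives the sorted order.
Final answer: 1/8, 3/7, 3/4, 9/5, 5/2


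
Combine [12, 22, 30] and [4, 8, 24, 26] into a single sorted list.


List A: [12, 22, 30]
List B: [4, 8, 24, 26]
Repeatedly compare the front elements and take the smaller:
  12 vs 4 -> take 4
  12 vs 8 -> take 8
  12 vs 24 -> take 12
  22 vs 24 -> take 22
  30 vs 24 -> take 24
  30 vs 26 -> take 26
  B is exhausted; append the rest of A: [30]
Final answer: [4, 8, 12, 22, 24, 26, 30]


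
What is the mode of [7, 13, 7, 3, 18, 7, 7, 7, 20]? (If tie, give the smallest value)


Count the frequency of each value:
  3 appears 1 time(s)
  7 appears 5 time(s)
  13 appears 1 time(s)
  18 appears 1 time(s)
  20 appears 1 time(s)
Maximum frequency is 5.
Only 7 reaches that frequency, so it is the mode.
Final answer: 7


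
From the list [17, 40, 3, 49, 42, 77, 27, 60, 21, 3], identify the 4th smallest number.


Sort ascending: [3, 3, 17, 21, 27, 40, 42, 49, 60, 77]
The 4th element (1-indexed) is at index 3.
Value = 21
Final answer: 21


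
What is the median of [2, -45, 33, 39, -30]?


First, sort the list: [-45, -30, 2, 33, 39]
The list has 5 elements (odd count).
The middle index is 2 (0-based), and the element there is 2.
Final answer: 2


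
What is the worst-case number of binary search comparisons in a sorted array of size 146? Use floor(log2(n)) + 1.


Binary search halves the search space each step.
Maximum comparisons = floor(log2(146)) + 1
log2(146) = 7.1898
floor(log2(146)) = 7, so 7 + 1 = 8
Final answer: 8


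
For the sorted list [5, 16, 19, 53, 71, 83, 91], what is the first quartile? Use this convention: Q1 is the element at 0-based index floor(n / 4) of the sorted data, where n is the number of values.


The list has n = 7 elements.
Q1 index = floor(7 / 4) = floor(1.75) = 1
Counting from index 0 in the sorted data, the element at index 1 is 16.
Final answer: 16


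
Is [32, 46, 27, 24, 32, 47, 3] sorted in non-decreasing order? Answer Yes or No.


Check consecutive pairs:
  32 <= 46? True
  46 <= 27? False
  27 <= 24? False
  24 <= 32? True
  32 <= 47? True
  47 <= 3? False
3 consecutive pair(s) are out of order, so the list is not sorted.
Final answer: No


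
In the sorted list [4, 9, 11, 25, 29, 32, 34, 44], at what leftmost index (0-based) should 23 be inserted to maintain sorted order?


List is sorted: [4, 9, 11, 25, 29, 32, 34, 44]
We need the leftmost position where 23 can be inserted, i.e. the first index whose element is >= 23 (or the end of the list if none is).
Binary search with low=0, high=8 (0-based indices):
  low=0, high=8, mid=4: a[4]=29 >= 23, so high = 4
  low=0, high=4, mid=2: a[2]=11 < 23, so low = 3
  low=3, high=4, mid=3: a[3]=25 >= 23, so high = 3
Now low = high = 3, so the insertion index is 3.
Final answer: 3


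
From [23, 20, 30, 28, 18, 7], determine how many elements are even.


Check each element:
  23 is odd
  20 is even
  30 is even
  28 is even
  18 is even
  7 is odd
Evens: [20, 30, 28, 18]
Count of evens = 4
Final answer: 4


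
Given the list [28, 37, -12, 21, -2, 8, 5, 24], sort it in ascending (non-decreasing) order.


Original list: [28, 37, -12, 21, -2, 8, 5, 24]
Repeatedly take the smallest remaining element:
  Remaining [28, 37, -12, 21, -2, 8, 5, 24] -> smallest is -12
  Remaining [28, 37, 21, -2, 8, 5, 24] -> smallest is -2
  Remaining [28, 37, 21, 8, 5, 24] -> smallest is 5
  Remaining [28, 37, 21, 8, 24] -> smallest is 8
  Remaining [28, 37, 21, 24] -> smallest is 21
  Remaining [28, 37, 24] -> smallest is 24
  Remaining [28, 37] -> smallest is 28
  Remaining [37] -> smallest is 37
Collecting the picks in order gives the sorted list.
Final answer: [-12, -2, 5, 8, 21, 24, 28, 37]


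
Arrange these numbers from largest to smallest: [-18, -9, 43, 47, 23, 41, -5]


Original list: [-18, -9, 43, 47, 23, 41, -5]
Repeatedly take the largest remaining element:
  Remaining [-18, -9, 43, 47, 23, 41, -5] -> largest is 47
  Remaining [-18, -9, 43, 23, 41, -5] -> largest is 43
  Remaining [-18, -9, 23, 41, -5] -> largest is 41
  Remaining [-18, -9, 23, -5] -> largest is 23
  Remaining [-18, -9, -5] -> largest is -5
  Remaining [-18, -9] -> largest is -9
  Remaining [-18] -> largest is -18
Collecting the picks in order gives the descending list.
Final answer: [47, 43, 41, 23, -5, -9, -18]


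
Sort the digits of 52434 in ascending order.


The number 52434 has digits: 5, 2, 4, 3, 4
Sorted: 2, 3, 4, 4, 5
Joining the sorted digits gives the result.
Final answer: 23445


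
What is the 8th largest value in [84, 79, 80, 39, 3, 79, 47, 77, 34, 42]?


Sort descending: [84, 80, 79, 79, 77, 47, 42, 39, 34, 3]
The 8th element (1-indexed) is at index 7.
Value = 39
Final answer: 39


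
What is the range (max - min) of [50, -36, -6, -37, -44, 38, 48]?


Maximum value: 50
Minimum value: -44
Range = 50 - (-44) = 94
Final answer: 94


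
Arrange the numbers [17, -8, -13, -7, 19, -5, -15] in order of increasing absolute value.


Compute absolute values:
  |17| = 17
  |-8| = 8
  |-13| = 13
  |-7| = 7
  |19| = 19
  |-5| = 5
  |-15| = 15
Absolute values in increasing order: 5 < 7 < 8 < 13 < 15 < 17 < 19
Listing the original numbers in that order gives the answer.
Final answer: [-5, -7, -8, -13, -15, 17, 19]


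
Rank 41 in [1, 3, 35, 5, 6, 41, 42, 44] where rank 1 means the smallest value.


Sort ascending: [1, 3, 5, 6, 35, 41, 42, 44]
Find 41 in the sorted list.
41 is at position 6 (1-indexed).
Final answer: 6


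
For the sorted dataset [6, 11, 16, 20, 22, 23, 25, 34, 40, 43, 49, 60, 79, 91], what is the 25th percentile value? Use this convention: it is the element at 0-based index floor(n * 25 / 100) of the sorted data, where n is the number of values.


The dataset has n = 14 elements.
Index = floor(14 * 25 / 100) = floor(350 / 100) = floor(3.5) = 3
Counting from index 0 in the sorted data, the element at index 3 is 20.
Final answer: 20


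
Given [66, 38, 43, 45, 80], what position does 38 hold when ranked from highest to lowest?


Sort descending: [80, 66, 45, 43, 38]
Find 38 in the sorted list.
38 is at position 5.
Final answer: 5


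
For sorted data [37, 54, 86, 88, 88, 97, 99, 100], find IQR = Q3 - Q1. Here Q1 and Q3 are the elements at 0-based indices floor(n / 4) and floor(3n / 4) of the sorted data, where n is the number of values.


The data has n = 8 elements.
Q1 index = floor(8 / 4) = floor(2) = 2; Q3 index = floor(3 * 8 / 4) = floor(6) = 6
Q1 = element at index 2 = 86
Q3 = element at index 6 = 99
IQR = 99 - 86 = 13
Final answer: 13


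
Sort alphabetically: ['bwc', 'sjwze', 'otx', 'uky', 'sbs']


Compare strings character by character (the first differing letter decides):
  'bwc' < 'otx' since 'b' < 'o' at position 1
  'otx' < 'sbs' since 'o' < 's' at position 1
  'sbs' < 'sjwze' since 'b' < 'j' at position 2
  'sjwze' < 'uky' since 's' < 'u' at position 1
Chaining these comparisons gives the alphabetical order.
Final answer: ['bwc', 'otx', 'sbs', 'sjwze', 'uky']


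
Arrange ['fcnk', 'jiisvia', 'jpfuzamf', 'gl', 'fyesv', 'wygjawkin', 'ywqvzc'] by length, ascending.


Compute lengths:
  'fcnk' has length 4
  'jiisvia' has length 7
  'jpfuzamf' has length 8
  'gl' has length 2
  'fyesv' has length 5
  'wygjawkin' has length 9
  'ywqvzc' has length 6
Lengths in increasing order: 2 < 4 < 5 < 6 < 7 < 8 < 9
Listing the words in that order gives the answer.
Final answer: ['gl', 'fcnk', 'fyesv', 'ywqvzc', 'jiisvia', 'jpfuzamf', 'wygjawkin']


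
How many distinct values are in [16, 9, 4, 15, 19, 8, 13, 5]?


List all unique values:
Distinct values: [4, 5, 8, 9, 13, 15, 16, 19]
Count = 8
Final answer: 8


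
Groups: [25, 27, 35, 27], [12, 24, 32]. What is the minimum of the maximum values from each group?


Find max of each group:
  Group 1: [25, 27, 35, 27] -> max = 35
  Group 2: [12, 24, 32] -> max = 32
Maxes: [35, 32]
Minimum of maxes = 32
Final answer: 32


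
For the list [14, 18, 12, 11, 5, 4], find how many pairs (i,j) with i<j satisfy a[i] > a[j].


For each element, count the later elements that are smaller than it:
  14 (index 0): smaller elements after it = [12, 11, 5, 4] -> 4
  18 (index 1): smaller elements after it = [12, 11, 5, 4] -> 4
  12 (index 2): smaller elements after it = [11, 5, 4] -> 3
  11 (index 3): smaller elements after it = [5, 4] -> 2
  5 (index 4): smaller elements after it = [4] -> 1
Total inversions = 4 + 4 + 3 + 2 + 1 = 14
Final answer: 14


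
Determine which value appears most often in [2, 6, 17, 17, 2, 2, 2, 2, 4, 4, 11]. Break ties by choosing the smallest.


Count the frequency of each value:
  2 appears 5 time(s)
  4 appears 2 time(s)
  6 appears 1 time(s)
  11 appears 1 time(s)
  17 appears 2 time(s)
Maximum frequency is 5.
Only 2 reaches that frequency, so it is the mode.
Final answer: 2


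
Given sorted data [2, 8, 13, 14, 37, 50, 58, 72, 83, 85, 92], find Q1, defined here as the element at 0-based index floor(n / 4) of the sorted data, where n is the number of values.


The list has n = 11 elements.
Q1 index = floor(11 / 4) = floor(2.75) = 2
Counting from index 0 in the sorted data, the element at index 2 is 13.
Final answer: 13


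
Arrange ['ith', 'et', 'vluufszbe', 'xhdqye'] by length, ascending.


Compute lengths:
  'ith' has length 3
  'et' has length 2
  'vluufszbe' has length 9
  'xhdqye' has length 6
Lengths in increasing order: 2 < 3 < 6 < 9
Listing the words in that order gives the answer.
Final answer: ['et', 'ith', 'xhdqye', 'vluufszbe']


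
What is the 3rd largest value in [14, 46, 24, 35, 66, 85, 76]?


Sort descending: [85, 76, 66, 46, 35, 24, 14]
The 3rd element (1-indexed) is at index 2.
Value = 66
Final answer: 66


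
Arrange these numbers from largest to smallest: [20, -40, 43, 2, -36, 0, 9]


Original list: [20, -40, 43, 2, -36, 0, 9]
Repeatedly take the largest remaining element:
  Remaining [20, -40, 43, 2, -36, 0, 9] -> largest is 43
  Remaining [20, -40, 2, -36, 0, 9] -> largest is 20
  Remaining [-40, 2, -36, 0, 9] -> largest is 9
  Remaining [-40, 2, -36, 0] -> largest is 2
  Remaining [-40, -36, 0] -> largest is 0
  Remaining [-40, -36] -> largest is -36
  Remaining [-40] -> largest is -40
Collecting the picks in order gives the descending list.
Final answer: [43, 20, 9, 2, 0, -36, -40]


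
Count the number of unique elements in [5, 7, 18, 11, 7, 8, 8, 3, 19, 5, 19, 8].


List all unique values:
Distinct values: [3, 5, 7, 8, 11, 18, 19]
Count = 7
Final answer: 7


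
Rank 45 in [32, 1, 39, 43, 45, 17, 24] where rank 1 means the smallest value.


Sort ascending: [1, 17, 24, 32, 39, 43, 45]
Find 45 in the sorted list.
45 is at position 7 (1-indexed).
Final answer: 7


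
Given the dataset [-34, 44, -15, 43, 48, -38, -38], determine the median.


First, sort the list: [-38, -38, -34, -15, 43, 44, 48]
The list has 7 elements (odd count).
The middle index is 3 (0-based), and the element there is -15.
Final answer: -15


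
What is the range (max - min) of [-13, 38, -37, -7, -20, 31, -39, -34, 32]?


Maximum value: 38
Minimum value: -39
Range = 38 - (-39) = 77
Final answer: 77


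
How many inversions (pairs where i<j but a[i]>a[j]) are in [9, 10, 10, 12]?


For each element, count the later elements that are smaller than it:
  9 (index 0): smaller elements after it = [] -> 0
  10 (index 1): smaller elements after it = [] -> 0
  10 (index 2): smaller elements after it = [] -> 0
Total inversions = 0 + 0 + 0 = 0
Final answer: 0


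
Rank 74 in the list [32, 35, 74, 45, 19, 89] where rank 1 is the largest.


Sort descending: [89, 74, 45, 35, 32, 19]
Find 74 in the sorted list.
74 is at position 2.
Final answer: 2


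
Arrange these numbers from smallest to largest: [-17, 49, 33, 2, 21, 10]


Original list: [-17, 49, 33, 2, 21, 10]
Repeatedly take the smallest remaining element:
  Remaining [-17, 49, 33, 2, 21, 10] -> smallest is -17
  Remaining [49, 33, 2, 21, 10] -> smallest is 2
  Remaining [49, 33, 21, 10] -> smallest is 10
  Remaining [49, 33, 21] -> smallest is 21
  Remaining [49, 33] -> smallest is 33
  Remaining [49] -> smallest is 49
Collecting the picks in order gives the sorted list.
Final answer: [-17, 2, 10, 21, 33, 49]


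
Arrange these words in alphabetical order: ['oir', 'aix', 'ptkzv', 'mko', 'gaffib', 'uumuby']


Compare strings character by character (the first differing letter decides):
  'aix' < 'gaffib' since 'a' < 'g' at position 1
  'gaffib' < 'mko' since 'g' < 'm' at position 1
  'mko' < 'oir' since 'm' < 'o' at position 1
  'oir' < 'ptkzv' since 'o' < 'p' at position 1
  'ptkzv' < 'uumuby' since 'p' < 'u' at position 1
Chaining these comparisons gives the alphabetical order.
Final answer: ['aix', 'gaffib', 'mko', 'oir', 'ptkzv', 'uumuby']


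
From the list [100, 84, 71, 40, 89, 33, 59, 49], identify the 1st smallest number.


Sort ascending: [33, 40, 49, 59, 71, 84, 89, 100]
The 1st element (1-indexed) is at index 0.
Value = 33
Final answer: 33


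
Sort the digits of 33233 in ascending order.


The number 33233 has digits: 3, 3, 2, 3, 3
Sorted: 2, 3, 3, 3, 3
Joining the sorted digits gives the result.
Final answer: 23333


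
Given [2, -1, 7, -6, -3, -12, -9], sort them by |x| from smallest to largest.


Compute absolute values:
  |2| = 2
  |-1| = 1
  |7| = 7
  |-6| = 6
  |-3| = 3
  |-12| = 12
  |-9| = 9
Absolute values in increasing order: 1 < 2 < 3 < 6 < 7 < 9 < 12
Listing the original numbers in that order gives the answer.
Final answer: [-1, 2, -3, -6, 7, -9, -12]


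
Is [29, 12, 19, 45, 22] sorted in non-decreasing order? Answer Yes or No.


Check consecutive pairs:
  29 <= 12? False
  12 <= 19? True
  19 <= 45? True
  45 <= 22? False
2 consecutive pair(s) are out of order, so the list is not sorted.
Final answer: No


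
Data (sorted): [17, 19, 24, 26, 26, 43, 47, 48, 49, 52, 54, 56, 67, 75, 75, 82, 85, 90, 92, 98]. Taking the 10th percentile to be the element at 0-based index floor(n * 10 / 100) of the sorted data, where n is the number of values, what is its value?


The dataset has n = 20 elements.
Index = floor(20 * 10 / 100) = floor(200 / 100) = floor(2) = 2
Counting from index 0 in the sorted data, the element at index 2 is 24.
Final answer: 24


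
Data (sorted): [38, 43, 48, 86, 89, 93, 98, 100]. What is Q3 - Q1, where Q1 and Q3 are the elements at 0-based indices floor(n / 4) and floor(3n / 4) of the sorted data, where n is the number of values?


The data has n = 8 elements.
Q1 index = floor(8 / 4) = floor(2) = 2; Q3 index = floor(3 * 8 / 4) = floor(6) = 6
Q1 = element at index 2 = 48
Q3 = element at index 6 = 98
IQR = 98 - 48 = 50
Final answer: 50


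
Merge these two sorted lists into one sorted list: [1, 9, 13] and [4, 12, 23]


List A: [1, 9, 13]
List B: [4, 12, 23]
Repeatedly compare the front elements and take the smaller:
  1 vs 4 -> take 1
  9 vs 4 -> take 4
  9 vs 12 -> take 9
  13 vs 12 -> take 12
  13 vs 23 -> take 13
  A is exhausted; append the rest of B: [23]
Final answer: [1, 4, 9, 12, 13, 23]


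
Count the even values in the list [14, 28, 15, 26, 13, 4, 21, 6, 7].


Check each element:
  14 is even
  28 is even
  15 is odd
  26 is even
  13 is odd
  4 is even
  21 is odd
  6 is even
  7 is odd
Evens: [14, 28, 26, 4, 6]
Count of evens = 5
Final answer: 5


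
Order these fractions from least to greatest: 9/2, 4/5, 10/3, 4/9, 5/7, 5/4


Convert to decimal for comparison:
  9/2 = 4.5
  4/5 = 0.8
  10/3 = 3.3333
  4/9 = 0.4444
  5/7 = 0.7143
  5/4 = 1.25
Decimals in increasing order: 0.4444 < 0.7143 < 0.8 < 1.25 < 3.3333 < 4.5
Writing each back as its fraction gives the sorted order.
Final answer: 4/9, 5/7, 4/5, 5/4, 10/3, 9/2


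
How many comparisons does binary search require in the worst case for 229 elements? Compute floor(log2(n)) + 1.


Binary search halves the search space each step.
Maximum comparisons = floor(log2(229)) + 1
log2(229) = 7.8392
floor(log2(229)) = 7, so 7 + 1 = 8
Final answer: 8


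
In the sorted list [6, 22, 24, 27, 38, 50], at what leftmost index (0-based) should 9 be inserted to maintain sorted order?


List is sorted: [6, 22, 24, 27, 38, 50]
We need the leftmost position where 9 can be inserted, i.e. the first index whose element is >= 9 (or the end of the list if none is).
Binary search with low=0, high=6 (0-based indices):
  low=0, high=6, mid=3: a[3]=27 >= 9, so high = 3
  low=0, high=3, mid=1: a[1]=22 >= 9, so high = 1
  low=0, high=1, mid=0: a[0]=6 < 9, so low = 1
Now low = high = 1, so the insertion index is 1.
Final answer: 1


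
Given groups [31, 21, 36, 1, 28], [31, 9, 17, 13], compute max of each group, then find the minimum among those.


Find max of each group:
  Group 1: [31, 21, 36, 1, 28] -> max = 36
  Group 2: [31, 9, 17, 13] -> max = 31
Maxes: [36, 31]
Minimum of maxes = 31
Final answer: 31


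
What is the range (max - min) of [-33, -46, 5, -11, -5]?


Maximum value: 5
Minimum value: -46
Range = 5 - (-46) = 51
Final answer: 51


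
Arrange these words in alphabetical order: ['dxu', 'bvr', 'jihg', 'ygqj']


Compare strings character by character (the first differing letter decides):
  'bvr' < 'dxu' since 'b' < 'd' at position 1
  'dxu' < 'jihg' since 'd' < 'j' at position 1
  'jihg' < 'ygqj' since 'j' < 'y' at position 1
Chaining these comparisons gives the alphabetical order.
Final answer: ['bvr', 'dxu', 'jihg', 'ygqj']


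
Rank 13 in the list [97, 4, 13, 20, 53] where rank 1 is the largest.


Sort descending: [97, 53, 20, 13, 4]
Find 13 in the sorted list.
13 is at position 4.
Final answer: 4


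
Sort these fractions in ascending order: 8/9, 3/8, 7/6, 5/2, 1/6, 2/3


Convert to decimal for comparison:
  8/9 = 0.8889
  3/8 = 0.375
  7/6 = 1.1667
  5/2 = 2.5
  1/6 = 0.1667
  2/3 = 0.6667
Decimals in increasing order: 0.1667 < 0.375 < 0.6667 < 0.8889 < 1.1667 < 2.5
Writing each back as its fraction gives the sorted order.
Final answer: 1/6, 3/8, 2/3, 8/9, 7/6, 5/2


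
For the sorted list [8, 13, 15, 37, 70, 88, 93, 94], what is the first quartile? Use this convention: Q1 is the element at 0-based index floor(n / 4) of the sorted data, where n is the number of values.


The list has n = 8 elements.
Q1 index = floor(8 / 4) = floor(2) = 2
Counting from index 0 in the sorted data, the element at index 2 is 15.
Final answer: 15


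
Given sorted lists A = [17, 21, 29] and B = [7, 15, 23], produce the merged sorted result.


List A: [17, 21, 29]
List B: [7, 15, 23]
Repeatedly compare the front elements and take the smaller:
  17 vs 7 -> take 7
  17 vs 15 -> take 15
  17 vs 23 -> take 17
  21 vs 23 -> take 21
  29 vs 23 -> take 23
  B is exhausted; append the rest of A: [29]
Final answer: [7, 15, 17, 21, 23, 29]


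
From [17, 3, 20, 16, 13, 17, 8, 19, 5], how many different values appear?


List all unique values:
Distinct values: [3, 5, 8, 13, 16, 17, 19, 20]
Count = 8
Final answer: 8


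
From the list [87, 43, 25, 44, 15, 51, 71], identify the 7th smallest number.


Sort ascending: [15, 25, 43, 44, 51, 71, 87]
The 7th element (1-indexed) is at index 6.
Value = 87
Final answer: 87


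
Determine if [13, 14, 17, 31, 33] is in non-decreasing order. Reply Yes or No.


Check consecutive pairs:
  13 <= 14? True
  14 <= 17? True
  17 <= 31? True
  31 <= 33? True
Every consecutive pair is in order, so the list is non-decreasing.
Final answer: Yes


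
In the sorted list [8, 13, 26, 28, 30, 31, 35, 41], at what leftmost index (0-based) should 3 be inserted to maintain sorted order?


List is sorted: [8, 13, 26, 28, 30, 31, 35, 41]
We need the leftmost position where 3 can be inserted, i.e. the first index whose element is >= 3 (or the end of the list if none is).
Binary search with low=0, high=8 (0-based indices):
  low=0, high=8, mid=4: a[4]=30 >= 3, so high = 4
  low=0, high=4, mid=2: a[2]=26 >= 3, so high = 2
  low=0, high=2, mid=1: a[1]=13 >= 3, so high = 1
  low=0, high=1, mid=0: a[0]=8 >= 3, so high = 0
Now low = high = 0, so the insertion index is 0.
Final answer: 0


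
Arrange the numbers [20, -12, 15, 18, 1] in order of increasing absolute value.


Compute absolute values:
  |20| = 20
  |-12| = 12
  |15| = 15
  |18| = 18
  |1| = 1
Absolute values in increasing order: 1 < 12 < 15 < 18 < 20
Listing the original numbers in that order gives the answer.
Final answer: [1, -12, 15, 18, 20]


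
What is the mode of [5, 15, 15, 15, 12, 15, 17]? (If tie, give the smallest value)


Count the frequency of each value:
  5 appears 1 time(s)
  12 appears 1 time(s)
  15 appears 4 time(s)
  17 appears 1 time(s)
Maximum frequency is 4.
Only 15 reaches that frequency, so it is the mode.
Final answer: 15


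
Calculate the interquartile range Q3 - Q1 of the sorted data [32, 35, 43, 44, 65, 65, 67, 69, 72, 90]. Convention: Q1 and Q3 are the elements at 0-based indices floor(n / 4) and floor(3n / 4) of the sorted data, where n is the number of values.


The data has n = 10 elements.
Q1 index = floor(10 / 4) = floor(2.5) = 2; Q3 index = floor(3 * 10 / 4) = floor(7.5) = 7
Q1 = element at index 2 = 43
Q3 = element at index 7 = 69
IQR = 69 - 43 = 26
Final answer: 26


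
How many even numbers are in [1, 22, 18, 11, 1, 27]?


Check each element:
  1 is odd
  22 is even
  18 is even
  11 is odd
  1 is odd
  27 is odd
Evens: [22, 18]
Count of evens = 2
Final answer: 2


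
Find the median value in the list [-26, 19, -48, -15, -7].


First, sort the list: [-48, -26, -15, -7, 19]
The list has 5 elements (odd count).
The middle index is 2 (0-based), and the element there is -15.
Final answer: -15


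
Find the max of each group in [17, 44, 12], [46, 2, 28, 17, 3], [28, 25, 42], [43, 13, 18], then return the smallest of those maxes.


Find max of each group:
  Group 1: [17, 44, 12] -> max = 44
  Group 2: [46, 2, 28, 17, 3] -> max = 46
  Group 3: [28, 25, 42] -> max = 42
  Group 4: [43, 13, 18] -> max = 43
Maxes: [44, 46, 42, 43]
Minimum of maxes = 42
Final answer: 42


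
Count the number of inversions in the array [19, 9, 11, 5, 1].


For each element, count the later elements that are smaller than it:
  19 (index 0): smaller elements after it = [9, 11, 5, 1] -> 4
  9 (index 1): smaller elements after it = [5, 1] -> 2
  11 (index 2): smaller elements after it = [5, 1] -> 2
  5 (index 3): smaller elements after it = [1] -> 1
Total inversions = 4 + 2 + 2 + 1 = 9
Final answer: 9


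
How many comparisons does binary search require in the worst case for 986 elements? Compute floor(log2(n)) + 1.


Binary search halves the search space each step.
Maximum comparisons = floor(log2(986)) + 1
log2(986) = 9.9454
floor(log2(986)) = 9, so 9 + 1 = 10
Final answer: 10


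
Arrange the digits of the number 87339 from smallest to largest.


The number 87339 has digits: 8, 7, 3, 3, 9
Sorted: 3, 3, 7, 8, 9
Joining the sorted digits gives the result.
Final answer: 33789


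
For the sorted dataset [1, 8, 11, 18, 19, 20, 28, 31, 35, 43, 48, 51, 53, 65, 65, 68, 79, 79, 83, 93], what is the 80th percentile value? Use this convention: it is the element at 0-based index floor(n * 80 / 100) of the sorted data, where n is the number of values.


The dataset has n = 20 elements.
Index = floor(20 * 80 / 100) = floor(1600 / 100) = floor(16) = 16
Counting from index 0 in the sorted data, the element at index 16 is 79.
Final answer: 79


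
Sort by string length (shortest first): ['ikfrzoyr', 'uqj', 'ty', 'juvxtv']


Compute lengths:
  'ikfrzoyr' has length 8
  'uqj' has length 3
  'ty' has length 2
  'juvxtv' has length 6
Lengths in increasing order: 2 < 3 < 6 < 8
Listing the words in that order gives the answer.
Final answer: ['ty', 'uqj', 'juvxtv', 'ikfrzoyr']


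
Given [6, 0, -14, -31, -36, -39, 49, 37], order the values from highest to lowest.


Original list: [6, 0, -14, -31, -36, -39, 49, 37]
Repeatedly take the largest remaining element:
  Remaining [6, 0, -14, -31, -36, -39, 49, 37] -> largest is 49
  Remaining [6, 0, -14, -31, -36, -39, 37] -> largest is 37
  Remaining [6, 0, -14, -31, -36, -39] -> largest is 6
  Remaining [0, -14, -31, -36, -39] -> largest is 0
  Remaining [-14, -31, -36, -39] -> largest is -14
  Remaining [-31, -36, -39] -> largest is -31
  Remaining [-36, -39] -> largest is -36
  Remaining [-39] -> largest is -39
Collecting the picks in order gives the descending list.
Final answer: [49, 37, 6, 0, -14, -31, -36, -39]


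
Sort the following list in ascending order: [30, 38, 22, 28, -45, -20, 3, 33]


Original list: [30, 38, 22, 28, -45, -20, 3, 33]
Repeatedly take the smallest remaining element:
  Remaining [30, 38, 22, 28, -45, -20, 3, 33] -> smallest is -45
  Remaining [30, 38, 22, 28, -20, 3, 33] -> smallest is -20
  Remaining [30, 38, 22, 28, 3, 33] -> smallest is 3
  Remaining [30, 38, 22, 28, 33] -> smallest is 22
  Remaining [30, 38, 28, 33] -> smallest is 28
  Remaining [30, 38, 33] -> smallest is 30
  Remaining [38, 33] -> smallest is 33
  Remaining [38] -> smallest is 38
Collecting the picks in order gives the sorted list.
Final answer: [-45, -20, 3, 22, 28, 30, 33, 38]
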